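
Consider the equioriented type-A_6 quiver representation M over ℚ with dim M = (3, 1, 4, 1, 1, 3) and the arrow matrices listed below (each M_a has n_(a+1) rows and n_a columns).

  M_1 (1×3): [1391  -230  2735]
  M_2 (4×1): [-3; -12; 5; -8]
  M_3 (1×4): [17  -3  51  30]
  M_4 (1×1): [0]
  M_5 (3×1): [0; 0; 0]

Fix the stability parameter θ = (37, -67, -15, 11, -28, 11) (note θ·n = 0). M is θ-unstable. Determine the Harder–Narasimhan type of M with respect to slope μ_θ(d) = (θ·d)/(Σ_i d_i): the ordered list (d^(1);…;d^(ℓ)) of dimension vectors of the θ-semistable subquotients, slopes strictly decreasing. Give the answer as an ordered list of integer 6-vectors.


Interval decomposition of M: I[1,1]^2, I[1,3], I[3,3]^2, I[3,4], I[5,5], I[6,6]^3.
HN type (ℓ=4): μ^(1)=37; μ^(2)=11; μ^(3)=-15; μ^(4)=-28

((2, 0, 0, 0, 0, 0); (0, 0, 0, 1, 0, 3); (1, 1, 4, 0, 0, 0); (0, 0, 0, 0, 1, 0))


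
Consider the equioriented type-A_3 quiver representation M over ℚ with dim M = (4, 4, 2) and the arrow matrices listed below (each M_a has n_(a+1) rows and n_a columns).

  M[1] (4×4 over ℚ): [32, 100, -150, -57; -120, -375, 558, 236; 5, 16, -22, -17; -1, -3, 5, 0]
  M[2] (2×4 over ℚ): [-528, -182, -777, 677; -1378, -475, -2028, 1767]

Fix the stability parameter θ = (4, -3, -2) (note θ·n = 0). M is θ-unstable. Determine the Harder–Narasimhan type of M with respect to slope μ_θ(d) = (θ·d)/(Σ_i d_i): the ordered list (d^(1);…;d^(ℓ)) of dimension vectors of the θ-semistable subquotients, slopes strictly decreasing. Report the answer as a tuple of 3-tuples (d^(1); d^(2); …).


Barcode: M ≅ I[1,2]^2, I[1,3]^2. HN layers by μ_θ (2 steps, strictly decreasing):
  μ^(1)=1/2; μ^(2)=-1/3

((2, 2, 0); (2, 2, 2))


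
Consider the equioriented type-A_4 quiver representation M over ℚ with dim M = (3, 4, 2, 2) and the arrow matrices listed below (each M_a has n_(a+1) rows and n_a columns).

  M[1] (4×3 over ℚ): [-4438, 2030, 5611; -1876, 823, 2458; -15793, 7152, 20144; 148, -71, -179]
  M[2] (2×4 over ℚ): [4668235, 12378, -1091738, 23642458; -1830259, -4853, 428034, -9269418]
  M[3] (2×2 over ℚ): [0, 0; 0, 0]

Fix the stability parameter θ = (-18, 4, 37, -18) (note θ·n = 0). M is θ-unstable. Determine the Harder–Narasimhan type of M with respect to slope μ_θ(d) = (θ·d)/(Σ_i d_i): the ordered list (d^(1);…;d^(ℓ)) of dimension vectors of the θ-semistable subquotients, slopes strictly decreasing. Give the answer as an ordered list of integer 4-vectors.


Via rank(M_{q-1}∘⋯∘M_p): M ≅ I[1,2], I[1,3]^2, I[2,2], I[4,4]^2.
μ_θ-semistable layers: μ^(1)=37; μ^(2)=4; μ^(3)=-18

((0, 0, 2, 0); (0, 4, 0, 0); (3, 0, 0, 2))


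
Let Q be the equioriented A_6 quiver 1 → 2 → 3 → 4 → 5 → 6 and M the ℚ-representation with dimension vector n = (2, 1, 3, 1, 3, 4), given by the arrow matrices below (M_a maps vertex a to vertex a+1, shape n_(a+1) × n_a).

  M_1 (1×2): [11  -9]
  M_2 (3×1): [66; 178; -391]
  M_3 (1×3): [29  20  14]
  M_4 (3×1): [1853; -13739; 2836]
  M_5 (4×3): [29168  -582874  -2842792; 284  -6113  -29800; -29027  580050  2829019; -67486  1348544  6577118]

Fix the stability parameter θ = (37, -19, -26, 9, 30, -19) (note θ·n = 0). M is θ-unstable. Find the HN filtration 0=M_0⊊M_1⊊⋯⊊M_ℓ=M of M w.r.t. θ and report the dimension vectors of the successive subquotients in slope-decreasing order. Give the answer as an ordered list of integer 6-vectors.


Interval decomposition of M: I[1,1], I[1,3], I[3,3], I[3,6], I[5,5], I[5,6], I[6,6]^2.
HN type (ℓ=7): μ^(1)=37; μ^(2)=30; μ^(3)=20/3; μ^(4)=11/2; μ^(5)=-8/3; μ^(6)=-19; μ^(7)=-26

((1, 0, 0, 0, 0, 0); (0, 0, 0, 0, 1, 0); (0, 0, 0, 1, 1, 1); (0, 0, 0, 0, 1, 1); (1, 1, 1, 0, 0, 0); (0, 0, 0, 0, 0, 2); (0, 0, 2, 0, 0, 0))


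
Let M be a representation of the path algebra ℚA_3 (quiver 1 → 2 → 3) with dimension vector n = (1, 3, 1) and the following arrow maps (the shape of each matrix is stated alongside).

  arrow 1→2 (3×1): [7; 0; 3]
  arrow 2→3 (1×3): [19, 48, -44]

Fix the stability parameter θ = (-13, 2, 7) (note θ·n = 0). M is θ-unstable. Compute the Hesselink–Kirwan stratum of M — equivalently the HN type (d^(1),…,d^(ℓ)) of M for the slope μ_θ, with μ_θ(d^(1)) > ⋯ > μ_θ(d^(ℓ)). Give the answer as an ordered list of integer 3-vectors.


Via rank(M_{q-1}∘⋯∘M_p): M ≅ I[1,3], I[2,2]^2.
μ_θ-semistable layers: μ^(1)=7; μ^(2)=2; μ^(3)=-13

((0, 0, 1); (0, 3, 0); (1, 0, 0))


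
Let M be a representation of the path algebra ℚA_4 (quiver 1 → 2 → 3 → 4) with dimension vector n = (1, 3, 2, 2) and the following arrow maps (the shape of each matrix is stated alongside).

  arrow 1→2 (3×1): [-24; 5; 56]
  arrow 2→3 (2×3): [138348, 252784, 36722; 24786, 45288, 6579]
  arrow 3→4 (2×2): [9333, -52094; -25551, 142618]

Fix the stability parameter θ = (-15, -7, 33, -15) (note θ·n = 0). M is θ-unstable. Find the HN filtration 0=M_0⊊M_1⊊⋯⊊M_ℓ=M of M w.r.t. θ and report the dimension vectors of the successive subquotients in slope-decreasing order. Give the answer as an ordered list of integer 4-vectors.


Interval decomposition of M: I[1,2], I[2,2], I[2,3], I[3,4], I[4,4].
HN type (ℓ=4): μ^(1)=33; μ^(2)=9; μ^(3)=-7; μ^(4)=-15

((0, 0, 1, 0); (0, 0, 1, 1); (0, 3, 0, 0); (1, 0, 0, 1))


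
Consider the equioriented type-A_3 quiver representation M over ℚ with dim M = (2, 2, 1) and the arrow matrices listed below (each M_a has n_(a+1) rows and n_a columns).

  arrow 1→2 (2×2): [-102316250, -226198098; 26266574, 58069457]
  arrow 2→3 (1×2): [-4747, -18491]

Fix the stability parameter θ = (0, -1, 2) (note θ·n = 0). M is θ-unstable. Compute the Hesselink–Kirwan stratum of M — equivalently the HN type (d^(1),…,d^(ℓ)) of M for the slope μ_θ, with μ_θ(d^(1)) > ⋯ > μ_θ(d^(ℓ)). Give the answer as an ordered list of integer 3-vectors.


Barcode: M ≅ I[1,2], I[1,3]. HN layers by μ_θ (2 steps, strictly decreasing):
  μ^(1)=2; μ^(2)=-1/2

((0, 0, 1); (2, 2, 0))


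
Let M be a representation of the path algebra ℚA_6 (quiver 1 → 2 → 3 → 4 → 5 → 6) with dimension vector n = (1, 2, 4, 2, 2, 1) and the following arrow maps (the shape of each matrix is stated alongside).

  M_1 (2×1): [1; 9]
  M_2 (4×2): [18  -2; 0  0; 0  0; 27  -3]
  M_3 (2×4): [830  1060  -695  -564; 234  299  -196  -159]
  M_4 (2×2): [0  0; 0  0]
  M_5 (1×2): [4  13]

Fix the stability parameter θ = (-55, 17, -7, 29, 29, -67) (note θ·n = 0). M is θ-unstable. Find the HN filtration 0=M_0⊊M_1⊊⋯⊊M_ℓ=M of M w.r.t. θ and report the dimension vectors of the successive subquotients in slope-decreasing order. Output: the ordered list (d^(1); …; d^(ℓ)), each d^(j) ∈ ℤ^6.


Via rank(M_{q-1}∘⋯∘M_p): M ≅ I[1,2], I[2,4], I[3,3]^2, I[3,4], I[5,5], I[5,6].
μ_θ-semistable layers: μ^(1)=29; μ^(2)=17; μ^(3)=5; μ^(4)=-7; μ^(5)=-19; μ^(6)=-55

((0, 0, 0, 2, 1, 0); (0, 1, 0, 0, 0, 0); (0, 1, 1, 0, 0, 0); (0, 0, 3, 0, 0, 0); (0, 0, 0, 0, 1, 1); (1, 0, 0, 0, 0, 0))


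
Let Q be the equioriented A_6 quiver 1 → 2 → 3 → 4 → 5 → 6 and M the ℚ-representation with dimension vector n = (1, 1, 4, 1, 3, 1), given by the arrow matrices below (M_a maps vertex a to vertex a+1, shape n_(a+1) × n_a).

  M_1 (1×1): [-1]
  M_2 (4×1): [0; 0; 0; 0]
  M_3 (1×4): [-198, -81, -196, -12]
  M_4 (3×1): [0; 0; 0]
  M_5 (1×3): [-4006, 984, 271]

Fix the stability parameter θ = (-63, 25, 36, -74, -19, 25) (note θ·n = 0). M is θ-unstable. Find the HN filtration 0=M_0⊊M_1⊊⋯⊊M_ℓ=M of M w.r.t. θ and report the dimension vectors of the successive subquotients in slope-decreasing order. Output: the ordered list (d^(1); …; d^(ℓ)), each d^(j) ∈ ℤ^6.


Via rank(M_{q-1}∘⋯∘M_p): M ≅ I[1,2], I[3,3]^3, I[3,4], I[5,5]^2, I[5,6].
μ_θ-semistable layers: μ^(1)=36; μ^(2)=25; μ^(3)=-19; μ^(4)=-63

((0, 0, 3, 0, 0, 0); (0, 1, 0, 0, 0, 1); (0, 0, 1, 1, 3, 0); (1, 0, 0, 0, 0, 0))


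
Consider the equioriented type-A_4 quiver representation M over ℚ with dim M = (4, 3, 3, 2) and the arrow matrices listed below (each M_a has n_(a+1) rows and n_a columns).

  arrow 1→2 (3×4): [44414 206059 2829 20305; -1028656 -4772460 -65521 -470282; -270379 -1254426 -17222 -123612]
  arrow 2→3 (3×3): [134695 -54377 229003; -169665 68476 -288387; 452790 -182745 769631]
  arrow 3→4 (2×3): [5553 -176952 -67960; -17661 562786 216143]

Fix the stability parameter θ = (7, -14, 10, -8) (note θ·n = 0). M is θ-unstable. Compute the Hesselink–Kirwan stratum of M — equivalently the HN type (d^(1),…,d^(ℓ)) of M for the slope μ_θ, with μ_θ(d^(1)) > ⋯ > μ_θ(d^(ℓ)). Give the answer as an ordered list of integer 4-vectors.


Via rank(M_{q-1}∘⋯∘M_p): M ≅ I[1,1], I[1,3], I[1,4]^2.
μ_θ-semistable layers: μ^(1)=10; μ^(2)=7; μ^(3)=1; μ^(4)=-7/2

((0, 0, 1, 0); (1, 0, 0, 0); (0, 0, 2, 2); (3, 3, 0, 0))


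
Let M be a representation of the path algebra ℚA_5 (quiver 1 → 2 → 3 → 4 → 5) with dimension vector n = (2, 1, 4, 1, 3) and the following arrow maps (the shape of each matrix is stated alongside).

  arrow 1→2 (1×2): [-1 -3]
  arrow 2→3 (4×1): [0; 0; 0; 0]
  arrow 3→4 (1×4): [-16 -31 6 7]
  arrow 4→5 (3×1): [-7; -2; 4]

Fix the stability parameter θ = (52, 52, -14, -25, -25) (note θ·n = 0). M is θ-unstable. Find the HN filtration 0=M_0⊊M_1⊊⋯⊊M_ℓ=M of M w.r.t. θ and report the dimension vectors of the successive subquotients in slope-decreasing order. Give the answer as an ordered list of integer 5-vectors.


Via rank(M_{q-1}∘⋯∘M_p): M ≅ I[1,1], I[1,2], I[3,3]^3, I[3,5], I[5,5]^2.
μ_θ-semistable layers: μ^(1)=52; μ^(2)=-14; μ^(3)=-64/3; μ^(4)=-25

((2, 1, 0, 0, 0); (0, 0, 3, 0, 0); (0, 0, 1, 1, 1); (0, 0, 0, 0, 2))


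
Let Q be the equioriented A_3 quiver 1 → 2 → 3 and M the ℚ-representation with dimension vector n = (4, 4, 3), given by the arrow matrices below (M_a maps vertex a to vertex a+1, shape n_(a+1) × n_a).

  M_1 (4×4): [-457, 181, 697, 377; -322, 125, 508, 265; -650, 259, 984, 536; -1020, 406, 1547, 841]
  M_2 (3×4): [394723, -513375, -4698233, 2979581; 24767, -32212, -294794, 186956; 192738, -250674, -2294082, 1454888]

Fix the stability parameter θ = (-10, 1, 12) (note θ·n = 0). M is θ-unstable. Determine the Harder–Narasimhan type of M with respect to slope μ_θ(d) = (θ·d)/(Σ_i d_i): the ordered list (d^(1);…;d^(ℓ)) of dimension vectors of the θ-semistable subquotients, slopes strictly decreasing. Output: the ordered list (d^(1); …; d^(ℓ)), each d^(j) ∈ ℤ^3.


Interval decomposition of M: I[1,2], I[1,3]^3.
HN type (ℓ=3): μ^(1)=12; μ^(2)=1; μ^(3)=-10

((0, 0, 3); (0, 4, 0); (4, 0, 0))


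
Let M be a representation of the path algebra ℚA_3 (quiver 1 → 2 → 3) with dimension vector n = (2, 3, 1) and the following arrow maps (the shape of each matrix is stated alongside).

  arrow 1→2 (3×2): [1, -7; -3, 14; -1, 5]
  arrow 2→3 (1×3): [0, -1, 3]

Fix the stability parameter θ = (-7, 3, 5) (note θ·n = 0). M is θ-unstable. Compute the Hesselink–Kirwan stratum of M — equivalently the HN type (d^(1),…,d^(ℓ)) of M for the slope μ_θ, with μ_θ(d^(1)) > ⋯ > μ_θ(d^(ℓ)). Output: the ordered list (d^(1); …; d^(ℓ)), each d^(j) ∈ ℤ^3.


Via rank(M_{q-1}∘⋯∘M_p): M ≅ I[1,2], I[1,3], I[2,2].
μ_θ-semistable layers: μ^(1)=5; μ^(2)=3; μ^(3)=-7

((0, 0, 1); (0, 3, 0); (2, 0, 0))


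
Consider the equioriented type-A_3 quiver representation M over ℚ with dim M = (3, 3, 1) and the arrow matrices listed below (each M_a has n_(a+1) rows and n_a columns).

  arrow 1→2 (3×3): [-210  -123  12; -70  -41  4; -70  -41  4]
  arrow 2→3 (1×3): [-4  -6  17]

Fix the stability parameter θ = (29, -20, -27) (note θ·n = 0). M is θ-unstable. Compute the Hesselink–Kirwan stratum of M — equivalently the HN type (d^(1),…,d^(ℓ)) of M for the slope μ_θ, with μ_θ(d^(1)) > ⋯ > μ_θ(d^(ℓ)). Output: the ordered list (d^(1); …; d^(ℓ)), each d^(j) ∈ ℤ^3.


Barcode: M ≅ I[1,1]^2, I[1,3], I[2,2]^2. HN layers by μ_θ (3 steps, strictly decreasing):
  μ^(1)=29; μ^(2)=-6; μ^(3)=-20

((2, 0, 0); (1, 1, 1); (0, 2, 0))


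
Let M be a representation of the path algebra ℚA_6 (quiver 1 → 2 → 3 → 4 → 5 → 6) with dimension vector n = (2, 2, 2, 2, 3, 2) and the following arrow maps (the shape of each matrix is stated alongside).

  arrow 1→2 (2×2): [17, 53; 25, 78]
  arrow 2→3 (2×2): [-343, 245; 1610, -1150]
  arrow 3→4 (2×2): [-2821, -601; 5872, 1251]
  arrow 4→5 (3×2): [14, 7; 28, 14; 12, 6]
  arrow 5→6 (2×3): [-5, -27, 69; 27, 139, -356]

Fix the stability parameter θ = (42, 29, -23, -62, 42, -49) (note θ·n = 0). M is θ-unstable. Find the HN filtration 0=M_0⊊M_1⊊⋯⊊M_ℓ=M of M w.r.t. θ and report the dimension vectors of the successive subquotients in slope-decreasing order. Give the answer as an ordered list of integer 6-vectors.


Barcode: M ≅ I[1,2], I[1,4], I[3,6], I[5,5], I[5,6]. HN layers by μ_θ (4 steps, strictly decreasing):
  μ^(1)=42; μ^(2)=71/2; μ^(3)=-7/2; μ^(4)=-85/2

((0, 0, 0, 0, 1, 0); (1, 1, 0, 0, 0, 0); (1, 1, 1, 1, 2, 2); (0, 0, 1, 1, 0, 0))


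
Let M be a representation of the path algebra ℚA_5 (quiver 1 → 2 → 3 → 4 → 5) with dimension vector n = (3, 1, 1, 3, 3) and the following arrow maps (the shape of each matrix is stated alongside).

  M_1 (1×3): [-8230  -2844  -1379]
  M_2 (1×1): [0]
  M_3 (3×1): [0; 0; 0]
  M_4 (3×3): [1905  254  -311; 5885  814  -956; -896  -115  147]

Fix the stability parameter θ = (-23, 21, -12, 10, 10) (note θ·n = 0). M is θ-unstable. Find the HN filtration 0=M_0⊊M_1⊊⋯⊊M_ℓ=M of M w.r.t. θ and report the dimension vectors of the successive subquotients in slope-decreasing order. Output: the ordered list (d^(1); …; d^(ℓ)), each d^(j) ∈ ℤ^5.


Barcode: M ≅ I[1,1]^2, I[1,2], I[3,3], I[4,5]^3. HN layers by μ_θ (4 steps, strictly decreasing):
  μ^(1)=21; μ^(2)=10; μ^(3)=-12; μ^(4)=-23

((0, 1, 0, 0, 0); (0, 0, 0, 3, 3); (0, 0, 1, 0, 0); (3, 0, 0, 0, 0))


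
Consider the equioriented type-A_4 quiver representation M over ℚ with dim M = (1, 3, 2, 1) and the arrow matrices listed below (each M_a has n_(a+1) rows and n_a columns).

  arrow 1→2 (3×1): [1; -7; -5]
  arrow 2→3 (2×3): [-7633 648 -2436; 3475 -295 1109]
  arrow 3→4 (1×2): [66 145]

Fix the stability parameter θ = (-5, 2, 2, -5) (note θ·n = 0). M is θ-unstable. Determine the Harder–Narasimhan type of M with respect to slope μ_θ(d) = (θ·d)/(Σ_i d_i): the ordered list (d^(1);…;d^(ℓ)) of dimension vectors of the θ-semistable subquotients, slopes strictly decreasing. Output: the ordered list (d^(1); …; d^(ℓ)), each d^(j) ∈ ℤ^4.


Barcode: M ≅ I[1,4], I[2,2], I[2,3]. HN layers by μ_θ (3 steps, strictly decreasing):
  μ^(1)=2; μ^(2)=-1/3; μ^(3)=-5

((0, 2, 1, 0); (0, 1, 1, 1); (1, 0, 0, 0))


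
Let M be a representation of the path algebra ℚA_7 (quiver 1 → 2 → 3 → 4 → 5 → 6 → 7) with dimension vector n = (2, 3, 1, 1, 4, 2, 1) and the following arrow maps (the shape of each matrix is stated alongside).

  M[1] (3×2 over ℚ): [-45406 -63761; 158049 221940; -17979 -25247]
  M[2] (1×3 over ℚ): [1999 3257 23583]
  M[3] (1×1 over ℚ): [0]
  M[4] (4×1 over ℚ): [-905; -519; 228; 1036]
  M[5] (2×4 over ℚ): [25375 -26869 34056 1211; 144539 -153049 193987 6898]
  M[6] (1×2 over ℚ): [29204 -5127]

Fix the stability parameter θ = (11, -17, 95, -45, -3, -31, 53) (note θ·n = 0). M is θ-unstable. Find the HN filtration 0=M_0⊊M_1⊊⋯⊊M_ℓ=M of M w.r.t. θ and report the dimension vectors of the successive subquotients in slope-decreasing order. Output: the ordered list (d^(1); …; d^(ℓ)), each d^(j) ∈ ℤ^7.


Via rank(M_{q-1}∘⋯∘M_p): M ≅ I[1,2], I[1,3], I[2,2], I[4,5], I[5,5], I[5,6], I[5,7].
μ_θ-semistable layers: μ^(1)=95; μ^(2)=53; μ^(3)=-3; μ^(4)=-17; μ^(5)=-45

((0, 0, 1, 0, 0, 0, 0); (0, 0, 0, 0, 0, 0, 1); (2, 2, 0, 0, 2, 0, 0); (0, 1, 0, 0, 2, 2, 0); (0, 0, 0, 1, 0, 0, 0))


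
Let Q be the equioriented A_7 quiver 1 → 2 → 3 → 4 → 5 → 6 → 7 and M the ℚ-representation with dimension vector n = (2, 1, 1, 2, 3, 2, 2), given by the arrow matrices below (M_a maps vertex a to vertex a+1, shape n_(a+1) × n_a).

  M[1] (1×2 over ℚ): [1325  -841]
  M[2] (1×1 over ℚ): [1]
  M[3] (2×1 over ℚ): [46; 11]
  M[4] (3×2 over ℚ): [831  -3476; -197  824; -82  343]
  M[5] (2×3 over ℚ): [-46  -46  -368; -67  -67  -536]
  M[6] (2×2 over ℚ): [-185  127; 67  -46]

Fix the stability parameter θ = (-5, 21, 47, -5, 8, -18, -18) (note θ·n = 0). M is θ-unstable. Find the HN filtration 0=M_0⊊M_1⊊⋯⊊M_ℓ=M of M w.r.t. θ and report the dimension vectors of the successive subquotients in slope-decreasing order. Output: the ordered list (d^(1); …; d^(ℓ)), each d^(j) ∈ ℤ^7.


Barcode: M ≅ I[1,1], I[1,5], I[4,7], I[5,5], I[6,7]. HN layers by μ_θ (5 steps, strictly decreasing):
  μ^(1)=71/4; μ^(2)=8; μ^(3)=-5; μ^(4)=-33/4; μ^(5)=-18

((0, 1, 1, 1, 1, 0, 0); (0, 0, 0, 0, 1, 0, 0); (2, 0, 0, 0, 0, 0, 0); (0, 0, 0, 1, 1, 1, 1); (0, 0, 0, 0, 0, 1, 1))


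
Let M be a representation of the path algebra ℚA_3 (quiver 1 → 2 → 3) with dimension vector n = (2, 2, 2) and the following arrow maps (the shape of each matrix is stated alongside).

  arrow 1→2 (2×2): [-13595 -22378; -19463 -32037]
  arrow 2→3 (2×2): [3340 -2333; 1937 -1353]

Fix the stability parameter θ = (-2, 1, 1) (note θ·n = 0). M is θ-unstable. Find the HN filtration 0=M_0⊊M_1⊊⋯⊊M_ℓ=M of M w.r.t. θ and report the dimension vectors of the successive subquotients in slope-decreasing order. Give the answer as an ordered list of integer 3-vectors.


Via rank(M_{q-1}∘⋯∘M_p): M ≅ I[1,3]^2.
μ_θ-semistable layers: μ^(1)=1; μ^(2)=-2

((0, 2, 2); (2, 0, 0))


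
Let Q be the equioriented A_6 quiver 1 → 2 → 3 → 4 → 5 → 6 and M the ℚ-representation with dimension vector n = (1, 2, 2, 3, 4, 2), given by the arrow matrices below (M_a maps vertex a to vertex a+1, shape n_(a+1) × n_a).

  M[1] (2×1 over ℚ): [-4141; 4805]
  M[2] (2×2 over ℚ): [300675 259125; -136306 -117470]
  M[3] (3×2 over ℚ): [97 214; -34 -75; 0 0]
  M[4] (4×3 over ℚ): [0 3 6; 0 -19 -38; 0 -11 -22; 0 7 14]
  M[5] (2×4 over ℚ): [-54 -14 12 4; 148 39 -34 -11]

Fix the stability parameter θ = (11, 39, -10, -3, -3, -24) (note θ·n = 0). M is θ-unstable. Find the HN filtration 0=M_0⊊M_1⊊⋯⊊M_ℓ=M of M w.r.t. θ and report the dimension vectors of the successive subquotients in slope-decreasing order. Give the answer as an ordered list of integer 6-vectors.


Barcode: M ≅ I[1,4], I[2,2], I[3,5], I[4,4], I[5,5], I[5,6]^2. HN layers by μ_θ (5 steps, strictly decreasing):
  μ^(1)=39; μ^(2)=37/4; μ^(3)=-3; μ^(4)=-10; μ^(5)=-27/2

((0, 1, 0, 0, 0, 0); (1, 1, 1, 1, 0, 0); (0, 0, 0, 2, 2, 0); (0, 0, 1, 0, 0, 0); (0, 0, 0, 0, 2, 2))


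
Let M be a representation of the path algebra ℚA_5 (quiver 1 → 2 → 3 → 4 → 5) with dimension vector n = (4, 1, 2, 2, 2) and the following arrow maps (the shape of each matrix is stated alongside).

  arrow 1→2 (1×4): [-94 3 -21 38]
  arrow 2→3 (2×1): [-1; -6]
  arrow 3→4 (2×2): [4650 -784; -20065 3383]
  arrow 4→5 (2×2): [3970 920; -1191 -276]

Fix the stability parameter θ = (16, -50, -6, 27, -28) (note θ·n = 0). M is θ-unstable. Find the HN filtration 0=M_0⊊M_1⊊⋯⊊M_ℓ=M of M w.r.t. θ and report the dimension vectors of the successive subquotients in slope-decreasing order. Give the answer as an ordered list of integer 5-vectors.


Barcode: M ≅ I[1,1]^3, I[1,5], I[3,4], I[5,5]. HN layers by μ_θ (6 steps, strictly decreasing):
  μ^(1)=27; μ^(2)=16; μ^(3)=-1/2; μ^(4)=-6; μ^(5)=-17; μ^(6)=-28

((0, 0, 0, 1, 0); (3, 0, 0, 0, 0); (0, 0, 0, 1, 1); (0, 0, 2, 0, 0); (1, 1, 0, 0, 0); (0, 0, 0, 0, 1))


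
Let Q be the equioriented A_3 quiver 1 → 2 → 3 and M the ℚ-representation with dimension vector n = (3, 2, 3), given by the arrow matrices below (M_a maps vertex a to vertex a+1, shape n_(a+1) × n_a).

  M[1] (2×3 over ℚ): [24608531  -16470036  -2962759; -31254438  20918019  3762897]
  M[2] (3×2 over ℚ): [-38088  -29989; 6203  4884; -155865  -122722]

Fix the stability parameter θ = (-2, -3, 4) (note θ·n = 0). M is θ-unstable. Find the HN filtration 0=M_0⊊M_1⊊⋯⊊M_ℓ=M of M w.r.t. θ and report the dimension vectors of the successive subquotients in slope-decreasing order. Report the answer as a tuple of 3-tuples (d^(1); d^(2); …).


Interval decomposition of M: I[1,1], I[1,3]^2, I[3,3].
HN type (ℓ=3): μ^(1)=4; μ^(2)=-2; μ^(3)=-5/2

((0, 0, 3); (1, 0, 0); (2, 2, 0))


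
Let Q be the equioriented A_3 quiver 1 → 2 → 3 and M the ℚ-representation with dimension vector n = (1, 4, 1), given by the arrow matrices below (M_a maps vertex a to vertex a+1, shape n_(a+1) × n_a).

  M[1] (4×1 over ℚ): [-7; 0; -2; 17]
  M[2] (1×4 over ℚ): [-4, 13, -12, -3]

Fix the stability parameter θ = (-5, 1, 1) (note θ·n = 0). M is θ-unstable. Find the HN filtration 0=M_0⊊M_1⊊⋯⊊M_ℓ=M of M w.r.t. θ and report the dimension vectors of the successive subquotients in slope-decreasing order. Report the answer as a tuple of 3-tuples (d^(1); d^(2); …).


Interval decomposition of M: I[1,3], I[2,2]^3.
HN type (ℓ=2): μ^(1)=1; μ^(2)=-5

((0, 4, 1); (1, 0, 0))


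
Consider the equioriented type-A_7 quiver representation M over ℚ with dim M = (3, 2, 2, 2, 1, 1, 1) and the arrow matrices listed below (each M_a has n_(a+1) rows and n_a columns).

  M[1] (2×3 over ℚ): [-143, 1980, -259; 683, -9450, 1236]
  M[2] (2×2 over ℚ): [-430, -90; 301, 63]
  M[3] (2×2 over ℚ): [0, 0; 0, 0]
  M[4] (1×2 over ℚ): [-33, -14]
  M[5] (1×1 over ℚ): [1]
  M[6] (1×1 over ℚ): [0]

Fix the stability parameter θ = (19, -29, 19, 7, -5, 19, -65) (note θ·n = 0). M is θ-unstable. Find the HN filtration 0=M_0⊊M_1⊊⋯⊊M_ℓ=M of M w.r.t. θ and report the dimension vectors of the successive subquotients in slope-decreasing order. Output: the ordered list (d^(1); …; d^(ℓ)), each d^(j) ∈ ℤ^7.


Via rank(M_{q-1}∘⋯∘M_p): M ≅ I[1,1], I[1,2], I[1,3], I[3,3], I[4,4], I[4,6], I[7,7].
μ_θ-semistable layers: μ^(1)=19; μ^(2)=7; μ^(3)=1; μ^(4)=-5; μ^(5)=-65

((1, 0, 2, 0, 0, 1, 0); (0, 0, 0, 1, 0, 0, 0); (0, 0, 0, 1, 1, 0, 0); (2, 2, 0, 0, 0, 0, 0); (0, 0, 0, 0, 0, 0, 1))


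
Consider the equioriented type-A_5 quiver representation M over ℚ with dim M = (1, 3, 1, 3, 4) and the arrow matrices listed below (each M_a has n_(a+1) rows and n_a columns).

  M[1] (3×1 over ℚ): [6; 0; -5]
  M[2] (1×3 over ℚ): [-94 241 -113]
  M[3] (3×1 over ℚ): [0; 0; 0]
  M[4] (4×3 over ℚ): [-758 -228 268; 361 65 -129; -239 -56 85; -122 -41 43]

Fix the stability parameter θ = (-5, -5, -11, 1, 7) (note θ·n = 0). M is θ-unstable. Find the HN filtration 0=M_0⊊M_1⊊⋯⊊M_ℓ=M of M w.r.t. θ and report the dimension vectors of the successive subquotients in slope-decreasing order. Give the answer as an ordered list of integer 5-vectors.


Via rank(M_{q-1}∘⋯∘M_p): M ≅ I[1,3], I[2,2]^2, I[4,5]^3, I[5,5].
μ_θ-semistable layers: μ^(1)=7; μ^(2)=1; μ^(3)=-5; μ^(4)=-7

((0, 0, 0, 0, 4); (0, 0, 0, 3, 0); (0, 2, 0, 0, 0); (1, 1, 1, 0, 0))


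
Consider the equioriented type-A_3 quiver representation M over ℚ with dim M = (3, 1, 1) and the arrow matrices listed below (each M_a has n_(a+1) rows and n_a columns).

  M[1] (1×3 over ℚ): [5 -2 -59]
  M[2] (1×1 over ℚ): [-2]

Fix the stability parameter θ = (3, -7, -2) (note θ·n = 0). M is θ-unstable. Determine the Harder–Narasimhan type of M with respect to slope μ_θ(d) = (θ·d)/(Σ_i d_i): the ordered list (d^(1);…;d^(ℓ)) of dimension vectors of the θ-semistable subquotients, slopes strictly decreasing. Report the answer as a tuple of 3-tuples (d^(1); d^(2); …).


Interval decomposition of M: I[1,1]^2, I[1,3].
HN type (ℓ=2): μ^(1)=3; μ^(2)=-2

((2, 0, 0); (1, 1, 1))


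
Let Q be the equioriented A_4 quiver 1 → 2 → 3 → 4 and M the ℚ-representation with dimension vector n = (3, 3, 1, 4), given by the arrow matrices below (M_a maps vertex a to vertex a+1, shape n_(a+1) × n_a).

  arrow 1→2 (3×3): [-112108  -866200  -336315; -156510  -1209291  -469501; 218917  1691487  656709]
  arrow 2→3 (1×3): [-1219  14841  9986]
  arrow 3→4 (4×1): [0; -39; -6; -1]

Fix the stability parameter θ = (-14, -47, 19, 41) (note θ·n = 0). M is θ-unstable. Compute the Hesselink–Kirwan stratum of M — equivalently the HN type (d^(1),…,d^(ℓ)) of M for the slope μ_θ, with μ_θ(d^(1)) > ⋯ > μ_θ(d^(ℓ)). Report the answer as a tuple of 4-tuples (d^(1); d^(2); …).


Barcode: M ≅ I[1,2]^2, I[1,4], I[4,4]^3. HN layers by μ_θ (3 steps, strictly decreasing):
  μ^(1)=41; μ^(2)=19; μ^(3)=-61/2

((0, 0, 0, 4); (0, 0, 1, 0); (3, 3, 0, 0))


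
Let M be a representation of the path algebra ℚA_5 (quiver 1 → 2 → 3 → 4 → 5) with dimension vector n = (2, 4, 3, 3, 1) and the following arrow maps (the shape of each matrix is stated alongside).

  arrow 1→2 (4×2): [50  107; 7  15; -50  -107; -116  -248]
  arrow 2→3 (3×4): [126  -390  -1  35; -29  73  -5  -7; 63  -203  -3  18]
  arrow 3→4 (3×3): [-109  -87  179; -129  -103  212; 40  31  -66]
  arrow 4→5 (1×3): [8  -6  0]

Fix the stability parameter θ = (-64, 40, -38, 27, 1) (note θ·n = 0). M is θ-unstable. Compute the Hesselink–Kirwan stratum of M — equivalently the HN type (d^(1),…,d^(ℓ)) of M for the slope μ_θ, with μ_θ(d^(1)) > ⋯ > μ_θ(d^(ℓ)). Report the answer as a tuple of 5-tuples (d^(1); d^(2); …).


Barcode: M ≅ I[1,4], I[1,5], I[2,2], I[2,4]. HN layers by μ_θ (5 steps, strictly decreasing):
  μ^(1)=40; μ^(2)=27; μ^(3)=14; μ^(4)=1; μ^(5)=-64

((0, 1, 0, 0, 0); (0, 0, 0, 2, 0); (0, 0, 0, 1, 1); (0, 3, 3, 0, 0); (2, 0, 0, 0, 0))


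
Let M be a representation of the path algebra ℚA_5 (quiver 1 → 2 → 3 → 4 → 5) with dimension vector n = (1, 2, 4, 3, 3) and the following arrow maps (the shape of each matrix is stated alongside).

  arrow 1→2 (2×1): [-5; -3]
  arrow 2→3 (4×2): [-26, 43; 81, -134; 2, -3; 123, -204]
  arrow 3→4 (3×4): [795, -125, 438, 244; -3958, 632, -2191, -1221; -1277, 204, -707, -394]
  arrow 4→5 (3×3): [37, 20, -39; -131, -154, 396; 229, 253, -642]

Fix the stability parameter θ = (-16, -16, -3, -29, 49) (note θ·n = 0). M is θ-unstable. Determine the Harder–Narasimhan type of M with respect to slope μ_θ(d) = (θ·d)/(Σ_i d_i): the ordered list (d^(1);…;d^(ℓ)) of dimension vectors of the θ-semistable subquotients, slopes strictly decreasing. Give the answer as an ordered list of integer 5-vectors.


Interval decomposition of M: I[1,3], I[2,5], I[3,5]^2.
HN type (ℓ=3): μ^(1)=49; μ^(2)=-3; μ^(3)=-16

((0, 0, 0, 0, 3); (0, 0, 1, 0, 0); (1, 2, 3, 3, 0))


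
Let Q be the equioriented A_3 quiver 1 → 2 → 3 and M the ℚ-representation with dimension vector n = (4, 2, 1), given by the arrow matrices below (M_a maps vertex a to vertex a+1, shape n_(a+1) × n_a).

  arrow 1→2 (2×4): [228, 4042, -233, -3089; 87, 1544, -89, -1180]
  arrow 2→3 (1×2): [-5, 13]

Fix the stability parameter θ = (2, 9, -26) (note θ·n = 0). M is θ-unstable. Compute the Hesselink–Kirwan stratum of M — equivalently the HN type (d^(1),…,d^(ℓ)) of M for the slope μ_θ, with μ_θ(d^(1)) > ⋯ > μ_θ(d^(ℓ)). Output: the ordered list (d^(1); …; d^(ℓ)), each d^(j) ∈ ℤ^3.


Interval decomposition of M: I[1,1]^2, I[1,2], I[1,3].
HN type (ℓ=3): μ^(1)=9; μ^(2)=2; μ^(3)=-5

((0, 1, 0); (3, 0, 0); (1, 1, 1))


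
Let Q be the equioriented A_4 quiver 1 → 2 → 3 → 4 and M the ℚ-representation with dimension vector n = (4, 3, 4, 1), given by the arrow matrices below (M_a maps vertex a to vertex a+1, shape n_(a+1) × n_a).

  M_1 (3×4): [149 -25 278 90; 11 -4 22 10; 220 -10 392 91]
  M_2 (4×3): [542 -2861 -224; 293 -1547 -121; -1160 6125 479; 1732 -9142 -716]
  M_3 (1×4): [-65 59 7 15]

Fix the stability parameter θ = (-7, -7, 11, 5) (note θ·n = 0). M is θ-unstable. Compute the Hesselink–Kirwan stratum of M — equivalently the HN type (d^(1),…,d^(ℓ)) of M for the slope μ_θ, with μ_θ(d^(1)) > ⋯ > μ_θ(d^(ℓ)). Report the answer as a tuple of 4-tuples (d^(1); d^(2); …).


Interval decomposition of M: I[1,1], I[1,3]^2, I[1,4], I[3,3].
HN type (ℓ=3): μ^(1)=11; μ^(2)=8; μ^(3)=-7

((0, 0, 3, 0); (0, 0, 1, 1); (4, 3, 0, 0))


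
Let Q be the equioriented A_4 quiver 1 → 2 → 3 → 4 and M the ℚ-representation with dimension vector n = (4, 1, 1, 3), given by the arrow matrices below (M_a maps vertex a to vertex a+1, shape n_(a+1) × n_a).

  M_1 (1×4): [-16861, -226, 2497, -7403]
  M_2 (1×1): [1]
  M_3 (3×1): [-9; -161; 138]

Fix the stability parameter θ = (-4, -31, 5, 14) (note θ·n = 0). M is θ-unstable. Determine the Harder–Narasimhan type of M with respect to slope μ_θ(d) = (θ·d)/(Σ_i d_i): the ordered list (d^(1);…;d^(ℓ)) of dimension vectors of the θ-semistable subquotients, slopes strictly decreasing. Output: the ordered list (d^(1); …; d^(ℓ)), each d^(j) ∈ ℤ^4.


Barcode: M ≅ I[1,1]^3, I[1,4], I[4,4]^2. HN layers by μ_θ (4 steps, strictly decreasing):
  μ^(1)=14; μ^(2)=5; μ^(3)=-4; μ^(4)=-35/2

((0, 0, 0, 3); (0, 0, 1, 0); (3, 0, 0, 0); (1, 1, 0, 0))


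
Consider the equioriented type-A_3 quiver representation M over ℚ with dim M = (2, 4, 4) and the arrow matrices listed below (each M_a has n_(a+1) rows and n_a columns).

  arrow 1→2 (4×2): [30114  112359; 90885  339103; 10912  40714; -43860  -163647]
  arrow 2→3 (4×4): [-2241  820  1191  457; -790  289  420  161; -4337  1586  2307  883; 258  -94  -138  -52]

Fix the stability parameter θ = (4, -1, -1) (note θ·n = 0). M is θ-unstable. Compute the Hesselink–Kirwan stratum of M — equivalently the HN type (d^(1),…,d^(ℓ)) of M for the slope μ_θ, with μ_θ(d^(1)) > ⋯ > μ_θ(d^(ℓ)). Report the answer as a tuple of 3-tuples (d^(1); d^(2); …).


Interval decomposition of M: I[1,2], I[1,3], I[2,2], I[2,3], I[3,3]^2.
HN type (ℓ=3): μ^(1)=3/2; μ^(2)=2/3; μ^(3)=-1

((1, 1, 0); (1, 1, 1); (0, 2, 3))


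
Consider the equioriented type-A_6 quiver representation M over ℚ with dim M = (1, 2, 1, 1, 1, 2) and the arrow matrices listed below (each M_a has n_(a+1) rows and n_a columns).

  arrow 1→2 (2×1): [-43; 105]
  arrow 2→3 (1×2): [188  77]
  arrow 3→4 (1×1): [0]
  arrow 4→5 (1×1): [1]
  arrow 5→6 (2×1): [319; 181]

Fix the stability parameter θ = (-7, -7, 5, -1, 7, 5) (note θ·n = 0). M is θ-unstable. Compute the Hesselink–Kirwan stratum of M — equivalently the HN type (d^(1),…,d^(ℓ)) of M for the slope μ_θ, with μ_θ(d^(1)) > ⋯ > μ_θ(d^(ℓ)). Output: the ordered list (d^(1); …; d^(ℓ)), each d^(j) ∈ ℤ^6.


Barcode: M ≅ I[1,3], I[2,2], I[4,6], I[6,6]. HN layers by μ_θ (4 steps, strictly decreasing):
  μ^(1)=6; μ^(2)=5; μ^(3)=-1; μ^(4)=-7

((0, 0, 0, 0, 1, 1); (0, 0, 1, 0, 0, 1); (0, 0, 0, 1, 0, 0); (1, 2, 0, 0, 0, 0))


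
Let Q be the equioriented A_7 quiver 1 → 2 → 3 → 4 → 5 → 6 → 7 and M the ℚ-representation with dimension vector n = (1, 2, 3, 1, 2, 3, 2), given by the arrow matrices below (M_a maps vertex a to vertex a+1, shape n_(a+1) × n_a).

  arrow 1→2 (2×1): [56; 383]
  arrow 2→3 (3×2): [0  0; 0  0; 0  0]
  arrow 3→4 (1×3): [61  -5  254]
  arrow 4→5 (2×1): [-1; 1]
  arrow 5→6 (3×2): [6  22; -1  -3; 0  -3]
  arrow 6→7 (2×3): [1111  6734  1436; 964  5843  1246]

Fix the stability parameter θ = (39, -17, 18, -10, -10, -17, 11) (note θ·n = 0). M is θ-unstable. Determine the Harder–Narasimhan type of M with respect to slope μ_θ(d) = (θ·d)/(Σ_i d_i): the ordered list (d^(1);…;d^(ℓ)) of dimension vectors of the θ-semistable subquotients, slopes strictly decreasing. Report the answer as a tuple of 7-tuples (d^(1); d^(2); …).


Barcode: M ≅ I[1,2], I[2,2], I[3,3]^2, I[3,6], I[5,7], I[6,7]. HN layers by μ_θ (5 steps, strictly decreasing):
  μ^(1)=18; μ^(2)=11; μ^(3)=-19/4; μ^(4)=-27/2; μ^(5)=-17

((0, 0, 2, 0, 0, 0, 0); (1, 1, 0, 0, 0, 0, 2); (0, 0, 1, 1, 1, 1, 0); (0, 0, 0, 0, 1, 1, 0); (0, 1, 0, 0, 0, 1, 0))


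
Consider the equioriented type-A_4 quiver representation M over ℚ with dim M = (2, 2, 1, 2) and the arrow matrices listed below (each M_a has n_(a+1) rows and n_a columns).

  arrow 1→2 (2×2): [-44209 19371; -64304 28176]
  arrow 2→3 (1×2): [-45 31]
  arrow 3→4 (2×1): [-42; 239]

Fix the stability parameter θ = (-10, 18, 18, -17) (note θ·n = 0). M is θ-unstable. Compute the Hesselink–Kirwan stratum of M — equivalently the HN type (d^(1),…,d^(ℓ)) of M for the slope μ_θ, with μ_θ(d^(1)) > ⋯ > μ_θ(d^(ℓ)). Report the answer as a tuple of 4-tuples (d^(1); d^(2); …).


Barcode: M ≅ I[1,1], I[1,4], I[2,2], I[4,4]. HN layers by μ_θ (4 steps, strictly decreasing):
  μ^(1)=18; μ^(2)=19/3; μ^(3)=-10; μ^(4)=-17

((0, 1, 0, 0); (0, 1, 1, 1); (2, 0, 0, 0); (0, 0, 0, 1))


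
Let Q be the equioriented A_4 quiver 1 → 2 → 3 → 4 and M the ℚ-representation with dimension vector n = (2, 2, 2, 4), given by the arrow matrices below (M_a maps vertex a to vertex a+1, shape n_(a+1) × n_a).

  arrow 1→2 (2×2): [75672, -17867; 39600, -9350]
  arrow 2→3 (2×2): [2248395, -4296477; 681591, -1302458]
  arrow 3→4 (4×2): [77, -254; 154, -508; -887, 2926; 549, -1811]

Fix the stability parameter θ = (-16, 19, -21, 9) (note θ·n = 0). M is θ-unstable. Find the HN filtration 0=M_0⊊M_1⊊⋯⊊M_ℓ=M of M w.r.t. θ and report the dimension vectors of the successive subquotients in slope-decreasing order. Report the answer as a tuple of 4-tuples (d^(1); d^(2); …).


Via rank(M_{q-1}∘⋯∘M_p): M ≅ I[1,1], I[1,4], I[2,4], I[4,4]^2.
μ_θ-semistable layers: μ^(1)=9; μ^(2)=-1; μ^(3)=-16

((0, 0, 0, 4); (0, 2, 2, 0); (2, 0, 0, 0))


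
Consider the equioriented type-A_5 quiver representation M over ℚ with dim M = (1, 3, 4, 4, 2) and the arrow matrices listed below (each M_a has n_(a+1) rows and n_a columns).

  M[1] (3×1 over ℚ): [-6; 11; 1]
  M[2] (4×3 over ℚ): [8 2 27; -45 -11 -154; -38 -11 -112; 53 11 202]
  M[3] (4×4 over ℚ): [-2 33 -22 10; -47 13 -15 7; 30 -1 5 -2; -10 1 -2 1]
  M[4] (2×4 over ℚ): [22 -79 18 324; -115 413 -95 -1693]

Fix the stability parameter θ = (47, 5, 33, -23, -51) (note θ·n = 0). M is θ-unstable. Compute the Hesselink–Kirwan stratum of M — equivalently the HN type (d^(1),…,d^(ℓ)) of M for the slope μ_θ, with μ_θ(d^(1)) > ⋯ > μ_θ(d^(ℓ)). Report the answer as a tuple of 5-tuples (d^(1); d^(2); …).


Interval decomposition of M: I[1,5], I[2,4], I[2,5], I[3,4].
HN type (ℓ=3): μ^(1)=5; μ^(2)=11/5; μ^(3)=-9

((0, 1, 2, 2, 0); (1, 1, 1, 1, 1); (0, 1, 1, 1, 1))


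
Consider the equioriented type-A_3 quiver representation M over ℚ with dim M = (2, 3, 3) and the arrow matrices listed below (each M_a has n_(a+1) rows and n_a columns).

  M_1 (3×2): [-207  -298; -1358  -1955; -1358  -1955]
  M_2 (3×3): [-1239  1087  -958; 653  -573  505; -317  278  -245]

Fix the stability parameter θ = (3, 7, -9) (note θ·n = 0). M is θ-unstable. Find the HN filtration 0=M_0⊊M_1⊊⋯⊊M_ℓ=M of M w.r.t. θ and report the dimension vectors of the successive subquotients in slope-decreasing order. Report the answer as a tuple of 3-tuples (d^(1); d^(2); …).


Interval decomposition of M: I[1,3]^2, I[2,3].
HN type (ℓ=2): μ^(1)=1/3; μ^(2)=-1

((2, 2, 2); (0, 1, 1))


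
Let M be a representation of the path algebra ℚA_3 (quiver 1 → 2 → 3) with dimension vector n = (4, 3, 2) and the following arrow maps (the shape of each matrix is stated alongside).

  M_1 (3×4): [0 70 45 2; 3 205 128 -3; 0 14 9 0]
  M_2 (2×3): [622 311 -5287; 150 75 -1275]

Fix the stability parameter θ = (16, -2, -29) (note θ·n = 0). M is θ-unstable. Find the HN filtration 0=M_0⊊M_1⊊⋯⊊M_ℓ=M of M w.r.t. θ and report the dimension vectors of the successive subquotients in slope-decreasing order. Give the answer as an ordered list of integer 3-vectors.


Interval decomposition of M: I[1,1], I[1,2]^2, I[1,3], I[3,3].
HN type (ℓ=4): μ^(1)=16; μ^(2)=7; μ^(3)=-5; μ^(4)=-29

((1, 0, 0); (2, 2, 0); (1, 1, 1); (0, 0, 1))


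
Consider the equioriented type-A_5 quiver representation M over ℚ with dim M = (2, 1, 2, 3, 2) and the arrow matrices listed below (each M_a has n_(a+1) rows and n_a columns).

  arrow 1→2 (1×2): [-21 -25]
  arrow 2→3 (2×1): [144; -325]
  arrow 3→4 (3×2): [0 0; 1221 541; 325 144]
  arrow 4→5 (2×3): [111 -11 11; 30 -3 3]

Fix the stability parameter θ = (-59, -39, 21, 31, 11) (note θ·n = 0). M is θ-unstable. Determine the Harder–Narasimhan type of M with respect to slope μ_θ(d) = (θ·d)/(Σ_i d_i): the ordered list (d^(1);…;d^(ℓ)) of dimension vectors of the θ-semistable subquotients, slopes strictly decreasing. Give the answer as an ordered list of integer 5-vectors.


Interval decomposition of M: I[1,1], I[1,5], I[3,4], I[4,5].
HN type (ℓ=4): μ^(1)=31; μ^(2)=21; μ^(3)=-39; μ^(4)=-59

((0, 0, 0, 1, 0); (0, 0, 2, 2, 2); (0, 1, 0, 0, 0); (2, 0, 0, 0, 0))


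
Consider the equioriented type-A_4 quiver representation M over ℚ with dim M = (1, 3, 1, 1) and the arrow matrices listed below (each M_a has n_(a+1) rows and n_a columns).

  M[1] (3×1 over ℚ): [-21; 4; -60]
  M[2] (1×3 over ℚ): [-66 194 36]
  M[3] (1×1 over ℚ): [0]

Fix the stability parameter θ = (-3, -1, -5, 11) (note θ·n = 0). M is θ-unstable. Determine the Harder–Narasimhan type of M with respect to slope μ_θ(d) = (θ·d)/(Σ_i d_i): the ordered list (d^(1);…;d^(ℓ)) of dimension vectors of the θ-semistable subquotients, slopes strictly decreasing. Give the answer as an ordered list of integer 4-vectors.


Barcode: M ≅ I[1,3], I[2,2]^2, I[4,4]. HN layers by μ_θ (3 steps, strictly decreasing):
  μ^(1)=11; μ^(2)=-1; μ^(3)=-3

((0, 0, 0, 1); (0, 2, 0, 0); (1, 1, 1, 0))


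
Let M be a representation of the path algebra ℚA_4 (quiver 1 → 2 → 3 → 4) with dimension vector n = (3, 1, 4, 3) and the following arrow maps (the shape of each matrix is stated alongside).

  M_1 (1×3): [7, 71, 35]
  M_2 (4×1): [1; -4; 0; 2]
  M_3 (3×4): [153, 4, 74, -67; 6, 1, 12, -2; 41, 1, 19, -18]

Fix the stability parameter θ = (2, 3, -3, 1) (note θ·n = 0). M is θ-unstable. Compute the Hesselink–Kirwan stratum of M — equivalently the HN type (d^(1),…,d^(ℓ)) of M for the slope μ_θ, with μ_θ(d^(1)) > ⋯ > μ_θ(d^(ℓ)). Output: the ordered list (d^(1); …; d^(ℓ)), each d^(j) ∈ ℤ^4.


Interval decomposition of M: I[1,1]^2, I[1,4], I[3,3], I[3,4]^2.
HN type (ℓ=4): μ^(1)=2; μ^(2)=1; μ^(3)=2/3; μ^(4)=-3

((2, 0, 0, 0); (0, 0, 0, 3); (1, 1, 1, 0); (0, 0, 3, 0))


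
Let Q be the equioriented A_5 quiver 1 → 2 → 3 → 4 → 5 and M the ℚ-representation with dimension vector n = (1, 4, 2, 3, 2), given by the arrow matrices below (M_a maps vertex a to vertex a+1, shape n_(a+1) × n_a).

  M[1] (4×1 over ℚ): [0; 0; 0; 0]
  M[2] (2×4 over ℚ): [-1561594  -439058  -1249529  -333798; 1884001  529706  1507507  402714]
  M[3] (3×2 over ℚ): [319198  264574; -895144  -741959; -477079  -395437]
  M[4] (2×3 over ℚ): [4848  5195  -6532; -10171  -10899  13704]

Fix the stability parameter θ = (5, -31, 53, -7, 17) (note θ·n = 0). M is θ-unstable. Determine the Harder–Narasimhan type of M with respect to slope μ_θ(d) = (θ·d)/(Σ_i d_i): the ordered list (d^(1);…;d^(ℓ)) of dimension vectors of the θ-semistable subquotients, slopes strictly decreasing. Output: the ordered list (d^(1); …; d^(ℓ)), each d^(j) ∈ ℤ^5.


Barcode: M ≅ I[1,1], I[2,2]^2, I[2,5]^2, I[4,4]. HN layers by μ_θ (4 steps, strictly decreasing):
  μ^(1)=21; μ^(2)=5; μ^(3)=-7; μ^(4)=-31

((0, 0, 2, 2, 2); (1, 0, 0, 0, 0); (0, 0, 0, 1, 0); (0, 4, 0, 0, 0))


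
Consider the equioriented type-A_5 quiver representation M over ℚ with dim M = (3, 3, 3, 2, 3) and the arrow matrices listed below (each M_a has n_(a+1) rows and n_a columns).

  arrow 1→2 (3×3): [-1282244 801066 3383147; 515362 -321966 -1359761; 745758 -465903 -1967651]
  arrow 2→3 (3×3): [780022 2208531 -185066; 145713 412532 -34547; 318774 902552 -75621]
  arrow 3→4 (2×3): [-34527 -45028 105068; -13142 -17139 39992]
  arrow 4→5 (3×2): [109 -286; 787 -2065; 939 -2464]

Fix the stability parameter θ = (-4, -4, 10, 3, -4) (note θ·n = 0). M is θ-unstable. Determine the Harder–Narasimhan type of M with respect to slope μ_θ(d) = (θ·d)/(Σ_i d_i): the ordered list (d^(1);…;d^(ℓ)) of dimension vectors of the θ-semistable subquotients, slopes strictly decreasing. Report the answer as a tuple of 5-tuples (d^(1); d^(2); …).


Interval decomposition of M: I[1,3], I[1,5]^2, I[5,5].
HN type (ℓ=3): μ^(1)=10; μ^(2)=3; μ^(3)=-4

((0, 0, 1, 0, 0); (0, 0, 2, 2, 2); (3, 3, 0, 0, 1))
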